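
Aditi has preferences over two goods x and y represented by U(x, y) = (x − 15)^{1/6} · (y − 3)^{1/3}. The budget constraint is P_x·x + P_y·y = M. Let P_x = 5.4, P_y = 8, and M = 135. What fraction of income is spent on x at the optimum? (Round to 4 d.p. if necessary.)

After buying the subsistence bundle (15, 3), a share 1/3 of the remaining income goes to x: x* = 15 + 1/3·(M − 15P_x − 3P_y)/P_x.
Discretionary income = 135 − 15·5.4 − 3·8 = 30; x* = 15 + 1/3·30/5.4 = 16.8519; y* = 3 + 2/3·30/8 = 5.5.
Expenditure on x: 5.4·16.8519 = 91; share = 0.6741.

share on x = 0.6741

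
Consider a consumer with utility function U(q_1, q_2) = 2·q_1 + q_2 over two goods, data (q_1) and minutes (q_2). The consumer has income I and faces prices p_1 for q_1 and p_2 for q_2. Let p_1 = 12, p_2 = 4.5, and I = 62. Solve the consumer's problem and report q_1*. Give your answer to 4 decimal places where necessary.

q_1* = 0

Perfect substitutes: compare marginal utility per dollar. 2/p_1 vs 1/p_2 → 0.1667 vs 0.2222.
q_2 gives more utility per dollar, so spend all income on q_2: q_2* = I/p_2, q_1* = 0.
Numerically: q_1* = 0, q_2* = 13.7778.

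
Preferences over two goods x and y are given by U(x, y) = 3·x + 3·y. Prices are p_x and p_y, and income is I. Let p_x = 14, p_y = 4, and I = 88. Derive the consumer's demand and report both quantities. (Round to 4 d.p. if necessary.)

x* = 0, y* = 22

Linear utility — the consumer picks whichever good has higher MU/price: 3/14 = 0.2143 vs 3/4 = 0.75.
y gives more utility per dollar, so spend all income on y: y* = I/p_y, x* = 0.
Numerically: x* = 0, y* = 22.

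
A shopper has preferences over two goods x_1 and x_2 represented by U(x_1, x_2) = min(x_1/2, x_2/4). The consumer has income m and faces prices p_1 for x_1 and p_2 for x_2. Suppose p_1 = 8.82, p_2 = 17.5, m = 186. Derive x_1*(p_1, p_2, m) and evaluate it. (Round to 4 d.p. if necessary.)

Leontief preferences: the optimum is at the kink where x_1/2 = x_2/4, i.e. x_2 = 2·x_1.
Budget: p_1·x_1 + p_2·2·x_1 = m, so (2·p_1 + 4·p_2)·x_1 = 2·m.
Demand: x_1*(p_1,p_2,m) = 2·m/(2·p_1 + 4·p_2), x_2* = 4·m/(2·p_1 + 4·p_2).
Here 2·8.82 + 4·17.5 = 87.64, giving x_1* = 4.2446.

x_1* = 4.2446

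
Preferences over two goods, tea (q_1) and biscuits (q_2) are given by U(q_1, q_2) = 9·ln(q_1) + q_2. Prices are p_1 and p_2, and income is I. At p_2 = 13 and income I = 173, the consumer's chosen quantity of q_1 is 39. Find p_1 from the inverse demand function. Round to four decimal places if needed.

p_1 = 3

Set MRS = p_1/p_2: (9/q_1)/1 = p_1/p_2.
So q_1*(p_1,p_2) = 9·p_2/p_1, independent of income; and q_2* = (I − 9·p_2)/p_2.
Set q_1* = 39 in the demand function and solve for p_1: p_1 = 3.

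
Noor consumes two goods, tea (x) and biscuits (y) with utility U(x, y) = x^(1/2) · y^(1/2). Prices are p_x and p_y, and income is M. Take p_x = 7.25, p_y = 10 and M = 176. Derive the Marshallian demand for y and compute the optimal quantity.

MU_x/MU_y = (0.5·y)/(0.5·x); tangency sets this equal to p_x/p_y.
So 0.5·p_y·y = 0.5·p_x·x; combined with the budget, a share 0.5 of income goes to x.
Demand: x*(p_x,p_y,M) = 0.5·M/p_x and y* = 0.5·M/p_y.
At p_x=7.25, p_y=10, M=176: y* = 0.5·176/10 = 8.8.

y* = 8.8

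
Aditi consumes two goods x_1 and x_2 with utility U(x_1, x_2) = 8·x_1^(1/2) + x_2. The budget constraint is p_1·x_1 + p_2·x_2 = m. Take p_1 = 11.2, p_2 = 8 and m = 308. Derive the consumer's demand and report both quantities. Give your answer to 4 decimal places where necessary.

MU_x_1 = 4/√x_1, MU_x_2 = 1. Tangency: 4/√x_1 = p_1/p_2.
Solve: √x_1 = 4·p_2/p_1, so x_1*(p_1,p_2) = (4·p_2/p_1)², and x_2* = (m − p_1·x_1*)/p_2.
Plugging in: x_1* = (4·8/11.2)² = 8.1633, x_2* = 27.0714.

x_1* = 8.1633, x_2* = 27.0714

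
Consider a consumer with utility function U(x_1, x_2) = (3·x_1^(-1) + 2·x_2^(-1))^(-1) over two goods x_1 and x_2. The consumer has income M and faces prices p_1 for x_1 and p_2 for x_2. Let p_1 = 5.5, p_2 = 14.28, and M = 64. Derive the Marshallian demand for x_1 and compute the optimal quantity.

x_1* = 5.0251

From the CES first-order condition, (3/2)·(x_2/x_1)^(2) = p_1/p_2.
Solve for the ratio: x_2/x_1 = [(2/3)·p_1/p_2]^(0.5).
Substitute x_2 = (x_2/x_1)·x_1 into the budget: x_1* = M/(p_1 + p_2·(x_2/x_1)).
Numerically x_2/x_1 = 0.506724, so x_1* = 64/(5.5 + 14.28·0.506724) = 5.0251.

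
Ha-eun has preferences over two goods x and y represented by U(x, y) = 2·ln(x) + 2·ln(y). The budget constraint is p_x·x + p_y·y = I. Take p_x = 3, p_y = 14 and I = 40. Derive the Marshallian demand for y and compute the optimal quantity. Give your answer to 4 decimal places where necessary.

Demand: x*(p_x,p_y,I) = 0.5·I/p_x and y* = 0.5·I/p_y.
At p_x=3, p_y=14, I=40: y* = 0.5·40/14 = 1.4286.

y* = 1.4286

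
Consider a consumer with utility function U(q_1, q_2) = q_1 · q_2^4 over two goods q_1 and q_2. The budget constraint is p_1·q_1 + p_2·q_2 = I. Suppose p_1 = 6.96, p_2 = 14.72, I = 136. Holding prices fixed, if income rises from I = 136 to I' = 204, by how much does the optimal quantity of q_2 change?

Δq_2* = 3.6957

Demand: q_1*(p_1,p_2,I) = 0.2·I/p_1 and q_2* = 0.8·I/p_2.
At p_1=6.96, p_2=14.72, I=136: q_2* = 0.8·136/14.72 = 7.3913.
At I' = 204: q_2* = 11.087. Change: 11.087 − 7.3913 = 3.6957.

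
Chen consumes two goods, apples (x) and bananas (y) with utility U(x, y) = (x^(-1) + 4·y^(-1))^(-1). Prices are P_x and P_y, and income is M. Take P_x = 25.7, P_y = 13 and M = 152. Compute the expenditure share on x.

From the CES first-order condition, (1/4)·(y/x)^(2) = P_x/P_y.
Solve for the ratio: y/x = [4·P_x/P_y]^(0.5).
Substitute y = (y/x)·x into the budget: x* = M/(P_x + P_y·(y/x)).
Numerically y/x = 2.812062, so x* = 152/(25.7 + 13·2.812062) = 2.4415 and y* = 2.812062·2.4415 = 6.8656.
Expenditure on x: 25.7·2.4415 = 62.7466; share = 0.4128.

share on x = 0.4128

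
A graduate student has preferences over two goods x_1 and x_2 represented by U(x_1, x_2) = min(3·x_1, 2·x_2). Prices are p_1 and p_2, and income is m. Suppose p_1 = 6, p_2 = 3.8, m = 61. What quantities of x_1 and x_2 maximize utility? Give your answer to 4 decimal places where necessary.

Leontief preferences: the optimum is at the kink where x_1/2 = x_2/3, i.e. x_2 = (3/2)·x_1.
Budget: p_1·x_1 + p_2·(3/2)·x_1 = m, so (2·p_1 + 3·p_2)·x_1 = 2·m.
Demand: x_1*(p_1,p_2,m) = 2·m/(2·p_1 + 3·p_2), x_2* = 3·m/(2·p_1 + 3·p_2).
Here 2·6 + 3·3.8 = 23.4, giving x_1* = 5.2137 and x_2* = 7.8205.

x_1* = 5.2137, x_2* = 7.8205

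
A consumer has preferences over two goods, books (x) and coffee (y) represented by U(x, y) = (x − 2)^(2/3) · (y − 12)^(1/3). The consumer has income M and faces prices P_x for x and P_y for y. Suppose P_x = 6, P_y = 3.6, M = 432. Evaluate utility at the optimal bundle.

V = 39.398

After buying the subsistence bundle (2, 12), a share 2/3 of the remaining income goes to x: x* = 2 + 2/3·(M − 2P_x − 12P_y)/P_x.
Discretionary income = 432 − 2·6 − 12·3.6 = 376.8; x* = 2 + 2/3·376.8/6 = 43.8667; y* = 12 + 1/3·376.8/3.6 = 46.8889.
Utility at the optimum: U(43.8667, 46.8889) = 39.398.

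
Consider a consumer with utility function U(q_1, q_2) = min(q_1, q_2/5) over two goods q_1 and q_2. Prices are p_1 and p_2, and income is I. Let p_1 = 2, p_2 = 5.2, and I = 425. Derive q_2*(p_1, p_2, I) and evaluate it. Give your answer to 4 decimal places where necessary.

Leontief preferences: the optimum is at the kink where q_1/1 = q_2/5, i.e. q_2 = 5·q_1.
Budget: p_1·q_1 + p_2·5·q_1 = I, so (p_1 + 5·p_2)·q_1 = I.
Demand: q_1*(p_1,p_2,I) = I/(p_1 + 5·p_2), q_2* = 5·I/(p_1 + 5·p_2).
Here 2 + 5·5.2 = 28, giving q_2* = 75.8929.

q_2* = 75.8929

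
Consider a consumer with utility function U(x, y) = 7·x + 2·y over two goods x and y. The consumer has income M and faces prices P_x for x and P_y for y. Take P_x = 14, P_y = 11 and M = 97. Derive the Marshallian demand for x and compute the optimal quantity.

x* = 6.9286

Perfect substitutes: compare marginal utility per dollar. 7/P_x vs 2/P_y → 0.5 vs 0.1818.
x gives more utility per dollar, so spend all income on x: x* = M/P_x, y* = 0.
Numerically: x* = 6.9286, y* = 0.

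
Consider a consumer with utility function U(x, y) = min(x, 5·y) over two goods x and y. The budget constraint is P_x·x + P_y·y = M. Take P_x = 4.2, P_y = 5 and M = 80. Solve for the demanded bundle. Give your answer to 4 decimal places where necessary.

With perfect complements, no substitution: consume in ratio x:y = 5:1.
Budget: P_x·x + P_y·(1/5)·x = M, so (5·P_x + P_y)·x = 5·M.
Demand: x*(P_x,P_y,M) = 5·M/(5·P_x + P_y), y* = M/(5·P_x + P_y).
Here 5·4.2 + 5 = 26, giving x* = 15.3846 and y* = 3.0769.

x* = 15.3846, y* = 3.0769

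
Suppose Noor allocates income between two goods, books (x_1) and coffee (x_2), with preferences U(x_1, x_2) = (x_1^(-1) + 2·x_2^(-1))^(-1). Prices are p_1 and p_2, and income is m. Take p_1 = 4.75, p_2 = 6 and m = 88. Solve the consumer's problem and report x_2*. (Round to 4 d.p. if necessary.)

MU_x_1 ∝ x_1^(-2), MU_x_2 ∝ 2·x_2^(-2), so MRS = (1/2)·(x_2/x_1)^(2) = p_1/p_2.
Solve for the ratio: x_2/x_1 = [2·p_1/p_2]^(0.5).
With the ratio pinned down, the budget gives x_1* = m/(p_1 + p_2·(x_2/x_1)) and x_2* = (x_2/x_1)·x_1*.
Numerically x_2/x_1 = 1.258306, so x_1* = 88/(4.75 + 6·1.258306) = 7.1546 and x_2* = 1.258306·7.1546 = 9.0026.

x_2* = 9.0026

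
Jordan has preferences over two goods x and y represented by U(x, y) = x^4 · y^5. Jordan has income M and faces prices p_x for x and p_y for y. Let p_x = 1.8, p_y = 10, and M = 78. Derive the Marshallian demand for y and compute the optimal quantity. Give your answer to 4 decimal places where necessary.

MU_x/MU_y = (4·y)/(5·x); tangency sets this equal to p_x/p_y.
So 4·p_y·y = 5·p_x·x; combined with the budget, a share 4/9 of income goes to x.
Demand: x*(p_x,p_y,M) = 4/9·M/p_x and y* = 5/9·M/p_y.
At p_x=1.8, p_y=10, M=78: y* = 5/9·78/10 = 4.3333.

y* = 4.3333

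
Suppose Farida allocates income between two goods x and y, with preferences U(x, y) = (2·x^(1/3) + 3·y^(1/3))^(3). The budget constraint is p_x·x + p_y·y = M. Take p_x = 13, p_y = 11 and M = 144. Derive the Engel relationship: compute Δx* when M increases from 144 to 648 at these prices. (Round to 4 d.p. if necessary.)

MRS = MU_x/MU_y = (2/3)·(y/x)^(2/3). Set equal to p_x/p_y.
Solve for the ratio: y/x = [(3/2)·p_x/p_y]^(1.5).
With the ratio pinned down, the budget gives x* = M/(p_x + p_y·(y/x)) and y* = (y/x)·x*.
Numerically y/x = 2.360277, so x* = 144/(13 + 11·2.360277) = 3.6958.
At M' = 648: x* = 16.6311. Change: 16.6311 − 3.6958 = 12.9353.

Δx* = 12.9353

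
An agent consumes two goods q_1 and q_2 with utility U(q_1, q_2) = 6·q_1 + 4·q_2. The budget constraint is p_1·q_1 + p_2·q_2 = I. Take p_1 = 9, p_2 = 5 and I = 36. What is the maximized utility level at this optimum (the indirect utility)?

Linear utility — the consumer picks whichever good has higher MU/price: 6/9 = 0.6667 vs 4/5 = 0.8.
q_2 gives more utility per dollar, so spend all income on q_2: q_2* = I/p_2, q_1* = 0.
Numerically: q_1* = 0, q_2* = 7.2.
Utility at the optimum: U(0, 7.2) = 28.8.

V = 28.8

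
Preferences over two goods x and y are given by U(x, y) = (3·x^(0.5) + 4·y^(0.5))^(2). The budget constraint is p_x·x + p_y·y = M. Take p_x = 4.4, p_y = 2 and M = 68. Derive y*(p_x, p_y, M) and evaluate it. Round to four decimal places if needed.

y* = 27.0769

From the CES first-order condition, (3/4)·(y/x)^(0.5) = p_x/p_y.
Hence y/x = ((4/3)·p_x/p_y)^(1/(0.5)), i.e. raised to the 2 power.
Substitute y = (y/x)·x into the budget: x* = M/(p_x + p_y·(y/x)).
Numerically y/x = 8.604444, so x* = 68/(4.4 + 2·8.604444) = 3.1469 and y* = 8.604444·3.1469 = 27.0769.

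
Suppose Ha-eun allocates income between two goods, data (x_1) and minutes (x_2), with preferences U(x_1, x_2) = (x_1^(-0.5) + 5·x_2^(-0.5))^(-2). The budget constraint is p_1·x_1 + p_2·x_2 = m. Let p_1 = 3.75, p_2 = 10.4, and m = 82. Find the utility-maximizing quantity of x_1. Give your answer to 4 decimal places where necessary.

x_1* = 4.2807

With the ratio pinned down, the budget gives x_1* = m/(p_1 + p_2·(x_2/x_1)) and x_2* = (x_2/x_1)·x_1*.
Numerically x_2/x_1 = 1.481308, so x_1* = 82/(3.75 + 10.4·1.481308) = 4.2807.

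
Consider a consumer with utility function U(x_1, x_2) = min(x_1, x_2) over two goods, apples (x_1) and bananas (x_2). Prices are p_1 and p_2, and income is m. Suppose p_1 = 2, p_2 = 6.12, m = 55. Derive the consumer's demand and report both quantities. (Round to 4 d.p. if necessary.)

x_1* = 6.7734, x_2* = 6.7734

Leontief preferences: the optimum is at the kink where x_1/1 = x_2/1, i.e. x_2 = x_1.
Budget: p_1·x_1 + p_2·x_1 = m, so (p_1 + p_2)·x_1 = m.
Demand: x_1*(p_1,p_2,m) = m/(p_1 + p_2), x_2* = m/(p_1 + p_2).
Here 2 + 6.12 = 8.12, giving x_1* = 6.7734 and x_2* = 6.7734.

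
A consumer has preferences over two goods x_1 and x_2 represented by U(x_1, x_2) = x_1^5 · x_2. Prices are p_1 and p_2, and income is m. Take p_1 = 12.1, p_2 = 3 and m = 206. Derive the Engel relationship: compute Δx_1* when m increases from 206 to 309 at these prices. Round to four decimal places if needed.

Δx_1* = 7.0937

MU_x_1/MU_x_2 = (5·x_2)/(x_1); tangency sets this equal to p_1/p_2.
Rearranging, p_2·x_2 = (1/5)·p_1·x_1. Substituting into the budget gives p_1·x_1·(1 + (1/5)) = m.
Demand: x_1*(p_1,p_2,m) = 5/6·m/p_1 and x_2* = 1/6·m/p_2.
At p_1=12.1, p_2=3, m=206: x_1* = 5/6·206/12.1 = 14.1873.
At m' = 309: x_1* = 21.281. Change: 21.281 − 14.1873 = 7.0937.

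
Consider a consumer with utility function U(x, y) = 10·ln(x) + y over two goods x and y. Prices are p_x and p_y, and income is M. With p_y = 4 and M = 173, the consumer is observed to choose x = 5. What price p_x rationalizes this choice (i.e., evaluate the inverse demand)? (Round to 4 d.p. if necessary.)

p_x = 8

Set MRS = p_x/p_y: (10/x)/1 = p_x/p_y.
So x*(p_x,p_y) = 10·p_y/p_x, independent of income; and y* = (M − 10·p_y)/p_y.
Set x* = 5 in the demand function and solve for p_x: p_x = 8.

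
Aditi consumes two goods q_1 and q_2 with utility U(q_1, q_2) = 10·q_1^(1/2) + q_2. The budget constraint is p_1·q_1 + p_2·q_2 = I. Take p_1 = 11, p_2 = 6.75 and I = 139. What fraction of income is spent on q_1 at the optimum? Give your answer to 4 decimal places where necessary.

share on q_1 = 0.745

Solve: √q_1 = 5·p_2/p_1, so q_1*(p_1,p_2) = (5·p_2/p_1)², and q_2* = (I − p_1·q_1*)/p_2.
Plugging in: q_1* = (5·6.75/11)² = 9.4137, q_2* = 5.2517.
Expenditure on q_1: 11·9.4137 = 103.5511; share = 0.745.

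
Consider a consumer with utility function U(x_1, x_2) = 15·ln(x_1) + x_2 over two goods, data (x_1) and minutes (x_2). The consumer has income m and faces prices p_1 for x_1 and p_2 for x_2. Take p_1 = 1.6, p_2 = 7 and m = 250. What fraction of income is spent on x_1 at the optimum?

So x_1*(p_1,p_2) = 15·p_2/p_1, independent of income; and x_2* = (m − 15·p_2)/p_2.
At the given prices: x_1* = 15·7/1.6 = 65.625, and x_2* = 20.7143.
Expenditure on x_1: 1.6·65.625 = 105; share = 0.42.

share on x_1 = 0.42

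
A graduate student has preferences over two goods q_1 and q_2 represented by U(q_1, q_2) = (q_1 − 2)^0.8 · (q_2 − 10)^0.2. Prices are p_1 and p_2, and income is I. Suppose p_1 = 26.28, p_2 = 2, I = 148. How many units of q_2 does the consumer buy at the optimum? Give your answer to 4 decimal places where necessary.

q_2* = 17.544

This is Cobb-Douglas in (q_1−2, q_2−10): tangency gives 0.8·p_2·(q_2−10) = 0.2·p_1·(q_1−2).
Substituting into the budget: q_1* = 2 + 0.8·(I − 2·p_1 − 10·p_2)/p_1, and q_2* = 10 + 0.2·(…)/p_2.
Discretionary income = 148 − 2·26.28 − 10·2 = 75.44; q_2* = 10 + 0.2·75.44/2 = 17.544.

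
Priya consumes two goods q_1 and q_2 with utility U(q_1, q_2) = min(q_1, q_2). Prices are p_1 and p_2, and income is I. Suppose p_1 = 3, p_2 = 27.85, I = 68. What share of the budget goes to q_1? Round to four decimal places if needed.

share on q_1 = 0.0972

Demand: q_1*(p_1,p_2,I) = I/(p_1 + p_2), q_2* = I/(p_1 + p_2).
Here 3 + 27.85 = 30.85, giving q_1* = 2.2042 and q_2* = 2.2042.
Expenditure on q_1: 3·2.2042 = 6.6126; share = 0.0972.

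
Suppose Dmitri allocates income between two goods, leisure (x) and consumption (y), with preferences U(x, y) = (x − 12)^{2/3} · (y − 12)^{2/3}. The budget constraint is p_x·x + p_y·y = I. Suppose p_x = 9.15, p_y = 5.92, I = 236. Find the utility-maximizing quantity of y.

MRS = (y−12)/(x−12). Tangency with p_x/p_y gives y−12 = (p_x/p_y)·(x−12).
After buying the subsistence bundle (12, 12), a share 0.5 of the remaining income goes to x: x* = 12 + 0.5·(I − 12p_x − 12p_y)/p_x.
Discretionary income = 236 − 12·9.15 − 12·5.92 = 55.16; y* = 12 + 0.5·55.16/5.92 = 16.6588.

y* = 16.6588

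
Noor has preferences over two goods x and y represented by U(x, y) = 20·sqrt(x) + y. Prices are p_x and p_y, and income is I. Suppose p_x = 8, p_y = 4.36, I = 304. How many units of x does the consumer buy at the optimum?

x* = 29.7025

Utility is quasi-linear in y; the FOC for x is 10/√x = p_x/p_y.
Thus x* = (10·p_y/p_x)² — independent of I — with the rest of income spent on y.
Plugging in: x* = (10·4.36/8)² = 29.7025.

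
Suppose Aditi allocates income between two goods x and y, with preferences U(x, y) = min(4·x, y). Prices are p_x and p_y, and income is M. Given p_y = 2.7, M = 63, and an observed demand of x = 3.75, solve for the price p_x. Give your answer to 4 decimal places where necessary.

Leontief preferences: the optimum is at the kink where x/1 = y/4, i.e. y = 4·x.
Budget: p_x·x + p_y·4·x = M, so (p_x + 4·p_y)·x = M.
Demand: x*(p_x,p_y,M) = M/(p_x + 4·p_y), y* = 4·M/(p_x + 4·p_y).
Set x* = 3.75 in the demand function and solve for p_x: p_x = 6.

p_x = 6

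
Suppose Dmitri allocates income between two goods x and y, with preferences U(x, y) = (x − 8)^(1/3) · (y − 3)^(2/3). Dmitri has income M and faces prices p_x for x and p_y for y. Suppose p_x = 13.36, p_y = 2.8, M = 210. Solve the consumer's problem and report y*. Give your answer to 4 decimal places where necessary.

y* = 25.5524

MRS = (1/2)·(y−3)/(x−8). Tangency with p_x/p_y gives y−3 = 2·(p_x/p_y)·(x−8).
After buying the subsistence bundle (8, 3), a share 1/3 of the remaining income goes to x: x* = 8 + 1/3·(M − 8p_x − 3p_y)/p_x.
Discretionary income = 210 − 8·13.36 − 3·2.8 = 94.72; y* = 3 + 2/3·94.72/2.8 = 25.5524.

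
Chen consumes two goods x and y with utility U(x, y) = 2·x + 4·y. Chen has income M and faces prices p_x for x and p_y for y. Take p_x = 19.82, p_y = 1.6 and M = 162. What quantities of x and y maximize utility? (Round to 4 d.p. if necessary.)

x* = 0, y* = 101.25

Perfect substitutes: compare marginal utility per dollar. 2/p_x vs 4/p_y → 0.1009 vs 2.5.
y gives more utility per dollar, so spend all income on y: y* = M/p_y, x* = 0.
Numerically: x* = 0, y* = 101.25.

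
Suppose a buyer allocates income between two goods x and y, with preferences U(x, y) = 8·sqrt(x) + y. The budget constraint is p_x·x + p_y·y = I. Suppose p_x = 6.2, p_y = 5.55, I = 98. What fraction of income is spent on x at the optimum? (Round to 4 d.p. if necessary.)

share on x = 0.8111

Utility is quasi-linear in y; the FOC for x is 4/√x = p_x/p_y.
Thus x* = (4·p_y/p_x)² — independent of I — with the rest of income spent on y.
Plugging in: x* = (4·5.55/6.2)² = 12.821, y* = 3.3351.
Expenditure on x: 6.2·12.821 = 79.4903; share = 0.8111.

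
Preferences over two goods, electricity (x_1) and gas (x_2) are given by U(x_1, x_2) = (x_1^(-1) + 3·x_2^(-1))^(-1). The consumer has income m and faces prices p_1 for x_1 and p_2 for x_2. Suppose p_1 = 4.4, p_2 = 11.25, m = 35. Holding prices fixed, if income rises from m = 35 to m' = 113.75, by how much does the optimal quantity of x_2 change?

Δx_2* = 5.143

MU_x_1 ∝ x_1^(-2), MU_x_2 ∝ 3·x_2^(-2), so MRS = (1/3)·(x_2/x_1)^(2) = p_1/p_2.
Hence x_2/x_1 = (3·p_1/p_2)^(1/(2)), i.e. raised to the 0.5 power.
Substitute x_2 = (x_2/x_1)·x_1 into the budget: x_1* = m/(p_1 + p_2·(x_2/x_1)).
Numerically x_2/x_1 = 1.083205, so x_1* = 35/(4.4 + 11.25·1.083205) = 2.1102 and x_2* = 1.083205·2.1102 = 2.2858.
At m' = 113.75: x_2* = 7.4288. Change: 7.4288 − 2.2858 = 5.143.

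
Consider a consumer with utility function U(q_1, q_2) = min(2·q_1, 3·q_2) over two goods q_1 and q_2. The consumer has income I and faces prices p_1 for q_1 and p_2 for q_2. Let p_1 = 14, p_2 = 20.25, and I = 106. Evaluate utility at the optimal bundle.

V = 7.7091

Leontief preferences: the optimum is at the kink where q_1/3 = q_2/2, i.e. q_2 = (2/3)·q_1.
Budget: p_1·q_1 + p_2·(2/3)·q_1 = I, so (3·p_1 + 2·p_2)·q_1 = 3·I.
Demand: q_1*(p_1,p_2,I) = 3·I/(3·p_1 + 2·p_2), q_2* = 2·I/(3·p_1 + 2·p_2).
Here 3·14 + 2·20.25 = 82.5, giving q_1* = 3.8545 and q_2* = 2.5697.
Utility at the optimum: U(3.8545, 2.5697) = 7.7091.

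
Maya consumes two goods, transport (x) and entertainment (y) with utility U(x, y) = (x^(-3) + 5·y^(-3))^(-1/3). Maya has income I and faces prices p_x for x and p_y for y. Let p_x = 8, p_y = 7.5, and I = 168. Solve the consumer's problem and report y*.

From the CES first-order condition, (1/5)·(y/x)^(4) = p_x/p_y.
Solve for the ratio: y/x = [5·p_x/p_y]^(0.25).
Substitute y = (y/x)·x into the budget: x* = I/(p_x + p_y·(y/x)).
Numerically y/x = 1.519671, so x* = 168/(8 + 7.5·1.519671) = 8.6609 and y* = 1.519671·8.6609 = 13.1617.

y* = 13.1617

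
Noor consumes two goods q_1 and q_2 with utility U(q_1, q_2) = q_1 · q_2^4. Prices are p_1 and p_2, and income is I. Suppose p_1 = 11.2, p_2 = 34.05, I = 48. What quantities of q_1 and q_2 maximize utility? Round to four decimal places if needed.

q_1* = 0.8571, q_2* = 1.1278

The MRS is (1/4)·q_2/q_1. Set MRS = p_1/p_2.
So p_2·q_2 = 4·p_1·q_1; combined with the budget, a share 0.2 of income goes to q_1.
Demand: q_1*(p_1,p_2,I) = 0.2·I/p_1 and q_2* = 0.8·I/p_2.
At p_1=11.2, p_2=34.05, I=48: q_1* = 0.2·48/11.2 = 0.8571, q_2* = 1.1278.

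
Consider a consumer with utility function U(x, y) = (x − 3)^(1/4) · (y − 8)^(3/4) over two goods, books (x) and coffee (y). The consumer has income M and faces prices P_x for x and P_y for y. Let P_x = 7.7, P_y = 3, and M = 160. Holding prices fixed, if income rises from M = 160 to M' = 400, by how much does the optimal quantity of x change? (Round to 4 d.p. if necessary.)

Δx* = 7.7922

This is Cobb-Douglas in (x−3, y−8): tangency gives 0.25·P_y·(y−8) = 0.75·P_x·(x−3).
After buying the subsistence bundle (3, 8), a share 0.25 of the remaining income goes to x: x* = 3 + 0.25·(M − 3P_x − 8P_y)/P_x.
Discretionary income = 160 − 3·7.7 − 8·3 = 112.9; x* = 3 + 0.25·112.9/7.7 = 6.6656.
At M' = 400: x* = 14.4578. Change: 14.4578 − 6.6656 = 7.7922.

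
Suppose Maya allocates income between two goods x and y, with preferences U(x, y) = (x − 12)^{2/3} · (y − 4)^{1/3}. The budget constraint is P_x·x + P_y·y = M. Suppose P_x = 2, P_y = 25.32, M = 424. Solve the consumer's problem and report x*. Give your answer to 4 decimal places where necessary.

x* = 111.5733

Let x' = x−12, y' = y−4. MRS = 2·y'/x' = P_x/P_y.
Substituting into the budget: x* = 12 + 2/3·(M − 12·P_x − 4·P_y)/P_x, and y* = 4 + 1/3·(…)/P_y.
Discretionary income = 424 − 12·2 − 4·25.32 = 298.72; x* = 12 + 2/3·298.72/2 = 111.5733.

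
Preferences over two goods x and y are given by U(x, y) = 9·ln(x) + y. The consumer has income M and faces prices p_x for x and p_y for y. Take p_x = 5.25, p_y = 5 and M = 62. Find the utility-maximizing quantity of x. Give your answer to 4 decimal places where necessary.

x* = 8.5714

MU_x = 9/x, MU_y = 1. Tangency: 9/x = p_x/p_y.
So x*(p_x,p_y) = 9·p_y/p_x, independent of income; and y* = (M − 9·p_y)/p_y.
At the given prices: x* = 9·5/5.25 = 8.5714.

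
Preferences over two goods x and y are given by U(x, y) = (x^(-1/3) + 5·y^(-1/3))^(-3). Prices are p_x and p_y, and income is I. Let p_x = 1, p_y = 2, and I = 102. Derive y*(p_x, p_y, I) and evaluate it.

y* = 40.7515

MU_x ∝ x^(-4/3), MU_y ∝ 5·y^(-4/3), so MRS = (1/5)·(y/x)^(4/3) = p_x/p_y.
Solve for the ratio: y/x = [5·p_x/p_y]^(0.75).
Substitute y = (y/x)·x into the budget: x* = I/(p_x + p_y·(y/x)).
Numerically y/x = 1.988177, so x* = 102/(1 + 2·1.988177) = 20.4969 and y* = 1.988177·20.4969 = 40.7515.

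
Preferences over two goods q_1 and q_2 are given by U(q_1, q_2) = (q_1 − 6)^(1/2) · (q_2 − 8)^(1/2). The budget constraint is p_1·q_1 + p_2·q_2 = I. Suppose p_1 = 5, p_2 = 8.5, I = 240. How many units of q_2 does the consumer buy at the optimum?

MRS = (q_2−8)/(q_1−6). Tangency with p_1/p_2 gives q_2−8 = (p_1/p_2)·(q_1−6).
Substituting into the budget: q_1* = 6 + 0.5·(I − 6·p_1 − 8·p_2)/p_1, and q_2* = 8 + 0.5·(…)/p_2.
Discretionary income = 240 − 6·5 − 8·8.5 = 142; q_2* = 8 + 0.5·142/8.5 = 16.3529.

q_2* = 16.3529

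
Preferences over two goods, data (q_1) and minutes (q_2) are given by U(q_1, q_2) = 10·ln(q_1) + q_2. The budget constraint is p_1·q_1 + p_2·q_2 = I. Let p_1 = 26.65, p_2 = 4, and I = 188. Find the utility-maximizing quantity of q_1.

Set MRS = p_1/p_2: (10/q_1)/1 = p_1/p_2.
So q_1*(p_1,p_2) = 10·p_2/p_1, independent of income; and q_2* = (I − 10·p_2)/p_2.
At the given prices: q_1* = 10·4/26.65 = 1.5009.

q_1* = 1.5009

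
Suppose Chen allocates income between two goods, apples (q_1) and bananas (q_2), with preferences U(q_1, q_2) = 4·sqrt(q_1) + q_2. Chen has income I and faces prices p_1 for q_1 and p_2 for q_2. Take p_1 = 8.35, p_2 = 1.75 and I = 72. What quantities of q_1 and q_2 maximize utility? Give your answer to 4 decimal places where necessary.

q_1* = 0.1757, q_2* = 40.3045

MU_q_1 = 2/√q_1, MU_q_2 = 1. Tangency: 2/√q_1 = p_1/p_2.
Thus q_1* = (2·p_2/p_1)² — independent of I — with the rest of income spent on q_2.
Plugging in: q_1* = (2·1.75/8.35)² = 0.1757, q_2* = 40.3045.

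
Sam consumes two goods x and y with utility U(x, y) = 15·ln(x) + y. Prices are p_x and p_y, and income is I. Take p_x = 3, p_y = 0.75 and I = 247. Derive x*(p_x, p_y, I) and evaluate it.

x* = 3.75

Set MRS = p_x/p_y: (15/x)/1 = p_x/p_y.
So x*(p_x,p_y) = 15·p_y/p_x, independent of income; and y* = (I − 15·p_y)/p_y.
At the given prices: x* = 15·0.75/3 = 3.75.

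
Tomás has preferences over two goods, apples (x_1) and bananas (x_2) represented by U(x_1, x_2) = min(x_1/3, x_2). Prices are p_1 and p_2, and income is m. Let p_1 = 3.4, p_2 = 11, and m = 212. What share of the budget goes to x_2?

With perfect complements, no substitution: consume in ratio x_1:x_2 = 3:1.
Budget: p_1·x_1 + p_2·(1/3)·x_1 = m, so (3·p_1 + p_2)·x_1 = 3·m.
Demand: x_1*(p_1,p_2,m) = 3·m/(3·p_1 + p_2), x_2* = m/(3·p_1 + p_2).
Here 3·3.4 + 11 = 21.2, giving x_1* = 30 and x_2* = 10.
Expenditure on x_2: 11·10 = 110; share = 0.5189.

share on x_2 = 0.5189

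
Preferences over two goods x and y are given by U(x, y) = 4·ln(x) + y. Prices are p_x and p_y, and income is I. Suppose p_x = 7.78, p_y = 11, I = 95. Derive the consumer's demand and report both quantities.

Set MRS = p_x/p_y: (4/x)/1 = p_x/p_y.
So x*(p_x,p_y) = 4·p_y/p_x, independent of income; and y* = (I − 4·p_y)/p_y.
At the given prices: x* = 4·11/7.78 = 5.6555, and y* = 4.6364.

x* = 5.6555, y* = 4.6364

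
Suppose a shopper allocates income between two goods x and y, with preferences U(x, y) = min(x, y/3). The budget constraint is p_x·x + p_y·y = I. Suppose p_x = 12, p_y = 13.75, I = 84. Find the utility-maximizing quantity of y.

y* = 4.7324

Leontief preferences: the optimum is at the kink where x/1 = y/3, i.e. y = 3·x.
Budget: p_x·x + p_y·3·x = I, so (p_x + 3·p_y)·x = I.
Demand: x*(p_x,p_y,I) = I/(p_x + 3·p_y), y* = 3·I/(p_x + 3·p_y).
Here 12 + 3·13.75 = 53.25, giving y* = 4.7324.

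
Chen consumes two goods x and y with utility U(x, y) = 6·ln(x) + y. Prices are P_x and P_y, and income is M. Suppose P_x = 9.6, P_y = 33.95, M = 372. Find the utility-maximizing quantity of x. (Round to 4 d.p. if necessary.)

Set MRS = P_x/P_y: (6/x)/1 = P_x/P_y.
So x*(P_x,P_y) = 6·P_y/P_x, independent of income; and y* = (M − 6·P_y)/P_y.
At the given prices: x* = 6·33.95/9.6 = 21.2188.

x* = 21.2188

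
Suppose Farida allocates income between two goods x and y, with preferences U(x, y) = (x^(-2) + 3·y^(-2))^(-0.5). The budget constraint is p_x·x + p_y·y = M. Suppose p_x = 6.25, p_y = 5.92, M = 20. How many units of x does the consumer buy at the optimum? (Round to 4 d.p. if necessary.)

x* = 1.3383

From the CES first-order condition, (1/3)·(y/x)^(3) = p_x/p_y.
Hence y/x = (3·p_x/p_y)^(1/(3)), i.e. raised to the 1/3 power.
With the ratio pinned down, the budget gives x* = M/(p_x + p_y·(y/x)) and y* = (y/x)·x*.
Numerically y/x = 1.468565, so x* = 20/(6.25 + 5.92·1.468565) = 1.3383.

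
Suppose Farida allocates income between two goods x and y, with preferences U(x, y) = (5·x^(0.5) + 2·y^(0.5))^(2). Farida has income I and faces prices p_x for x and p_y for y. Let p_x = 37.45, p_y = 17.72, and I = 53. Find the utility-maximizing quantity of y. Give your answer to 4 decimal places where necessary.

y* = 0.7558

MRS = MU_x/MU_y = (5/2)·(y/x)^(0.5). Set equal to p_x/p_y.
Solve for the ratio: y/x = [(2/5)·p_x/p_y]^(2).
With the ratio pinned down, the budget gives x* = I/(p_x + p_y·(y/x)) and y* = (y/x)·x*.
Numerically y/x = 0.714655, so x* = 53/(37.45 + 17.72·0.714655) = 1.0576 and y* = 0.714655·1.0576 = 0.7558.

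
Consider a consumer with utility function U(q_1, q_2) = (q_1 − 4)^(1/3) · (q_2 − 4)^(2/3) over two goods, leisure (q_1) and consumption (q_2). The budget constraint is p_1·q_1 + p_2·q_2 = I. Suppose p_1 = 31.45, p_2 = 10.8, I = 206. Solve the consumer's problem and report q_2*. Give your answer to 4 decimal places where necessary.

q_2* = 6.284

MRS = (1/2)·(q_2−4)/(q_1−4). Tangency with p_1/p_2 gives q_2−4 = 2·(p_1/p_2)·(q_1−4).
Substituting into the budget: q_1* = 4 + 1/3·(I − 4·p_1 − 4·p_2)/p_1, and q_2* = 4 + 2/3·(…)/p_2.
Discretionary income = 206 − 4·31.45 − 4·10.8 = 37; q_2* = 4 + 2/3·37/10.8 = 6.284.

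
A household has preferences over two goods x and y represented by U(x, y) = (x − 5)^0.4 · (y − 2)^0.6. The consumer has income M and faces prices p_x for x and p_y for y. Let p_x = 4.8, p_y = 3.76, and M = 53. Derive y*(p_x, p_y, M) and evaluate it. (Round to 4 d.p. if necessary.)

y* = 5.4277

Let x' = x−5, y' = y−2. MRS = (2/3)·y'/x' = p_x/p_y.
Substituting into the budget: x* = 5 + 0.4·(M − 5·p_x − 2·p_y)/p_x, and y* = 2 + 0.6·(…)/p_y.
Discretionary income = 53 − 5·4.8 − 2·3.76 = 21.48; y* = 2 + 0.6·21.48/3.76 = 5.4277.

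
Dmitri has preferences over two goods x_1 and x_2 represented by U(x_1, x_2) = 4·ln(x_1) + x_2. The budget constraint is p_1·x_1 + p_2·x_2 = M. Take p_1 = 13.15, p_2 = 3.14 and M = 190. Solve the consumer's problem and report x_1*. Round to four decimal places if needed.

At the given prices: x_1* = 4·3.14/13.15 = 0.9551.

x_1* = 0.9551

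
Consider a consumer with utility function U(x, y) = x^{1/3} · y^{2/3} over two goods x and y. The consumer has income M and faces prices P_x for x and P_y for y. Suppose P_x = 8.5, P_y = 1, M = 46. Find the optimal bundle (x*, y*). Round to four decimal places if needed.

Demand: x*(P_x,P_y,M) = 1/3·M/P_x and y* = 2/3·M/P_y.
At P_x=8.5, P_y=1, M=46: x* = 1/3·46/8.5 = 1.8039, y* = 30.6667.

x* = 1.8039, y* = 30.6667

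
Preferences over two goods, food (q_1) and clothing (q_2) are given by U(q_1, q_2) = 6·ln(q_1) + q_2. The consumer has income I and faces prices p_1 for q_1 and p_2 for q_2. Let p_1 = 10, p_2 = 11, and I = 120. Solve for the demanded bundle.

MU_q_1 = 6/q_1, MU_q_2 = 1. Tangency: 6/q_1 = p_1/p_2.
So q_1*(p_1,p_2) = 6·p_2/p_1, independent of income; and q_2* = (I − 6·p_2)/p_2.
At the given prices: q_1* = 6·11/10 = 6.6, and q_2* = 4.9091.

q_1* = 6.6, q_2* = 4.9091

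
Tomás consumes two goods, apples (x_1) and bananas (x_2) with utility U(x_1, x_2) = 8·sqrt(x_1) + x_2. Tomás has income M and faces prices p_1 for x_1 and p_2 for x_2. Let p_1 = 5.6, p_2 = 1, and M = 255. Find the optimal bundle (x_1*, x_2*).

Thus x_1* = (4·p_2/p_1)² — independent of M — with the rest of income spent on x_2.
Plugging in: x_1* = (4·1/5.6)² = 0.5102, x_2* = 252.1429.

x_1* = 0.5102, x_2* = 252.1429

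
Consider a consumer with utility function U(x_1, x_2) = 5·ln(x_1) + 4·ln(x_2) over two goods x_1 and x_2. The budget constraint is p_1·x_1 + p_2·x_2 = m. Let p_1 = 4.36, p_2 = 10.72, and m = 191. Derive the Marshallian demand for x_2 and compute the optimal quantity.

x_2* = 7.9187

MU_x_1/MU_x_2 = (5·x_2)/(4·x_1); tangency sets this equal to p_1/p_2.
Rearranging, p_2·x_2 = (4/5)·p_1·x_1. Substituting into the budget gives p_1·x_1·(1 + (4/5)) = m.
Demand: x_1*(p_1,p_2,m) = 5/9·m/p_1 and x_2* = 4/9·m/p_2.
At p_1=4.36, p_2=10.72, m=191: x_2* = 4/9·191/10.72 = 7.9187.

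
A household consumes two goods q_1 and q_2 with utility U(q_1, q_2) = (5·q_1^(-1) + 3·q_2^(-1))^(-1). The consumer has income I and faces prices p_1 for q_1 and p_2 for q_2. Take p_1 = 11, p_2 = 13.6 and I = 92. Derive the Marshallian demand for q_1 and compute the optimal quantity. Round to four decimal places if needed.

q_1* = 4.4935

Numerically q_2/q_1 = 0.696631, so q_1* = 92/(11 + 13.6·0.696631) = 4.4935.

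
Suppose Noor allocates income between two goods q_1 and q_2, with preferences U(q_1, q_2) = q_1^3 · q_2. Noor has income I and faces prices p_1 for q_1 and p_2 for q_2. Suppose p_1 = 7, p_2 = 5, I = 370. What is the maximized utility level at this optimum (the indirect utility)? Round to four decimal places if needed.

V = 1152568.0348

MU_q_1/MU_q_2 = (3·q_2)/(q_1); tangency sets this equal to p_1/p_2.
So 3·p_2·q_2 = p_1·q_1; combined with the budget, a share 0.75 of income goes to q_1.
Demand: q_1*(p_1,p_2,I) = 0.75·I/p_1 and q_2* = 0.25·I/p_2.
At p_1=7, p_2=5, I=370: q_1* = 0.75·370/7 = 39.6429, q_2* = 18.5.
Utility at the optimum: U(39.6429, 18.5) = 1152568.0348.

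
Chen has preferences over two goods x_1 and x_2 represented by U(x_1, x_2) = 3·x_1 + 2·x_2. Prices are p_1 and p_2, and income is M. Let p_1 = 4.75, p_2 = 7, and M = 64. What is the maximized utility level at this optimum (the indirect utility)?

Perfect substitutes: compare marginal utility per dollar. 3/p_1 vs 2/p_2 → 0.6316 vs 0.2857.
x_1 gives more utility per dollar, so spend all income on x_1: x_1* = M/p_1, x_2* = 0.
Numerically: x_1* = 13.4737, x_2* = 0.
Utility at the optimum: U(13.4737, 0) = 40.4211.

V = 40.4211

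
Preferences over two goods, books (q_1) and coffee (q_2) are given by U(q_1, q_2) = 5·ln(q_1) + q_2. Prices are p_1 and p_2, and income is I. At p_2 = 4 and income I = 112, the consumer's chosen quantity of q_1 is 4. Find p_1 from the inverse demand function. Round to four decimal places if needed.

p_1 = 5

MU_q_1 = 5/q_1, MU_q_2 = 1. Tangency: 5/q_1 = p_1/p_2.
So q_1*(p_1,p_2) = 5·p_2/p_1, independent of income; and q_2* = (I − 5·p_2)/p_2.
Set q_1* = 4 in the demand function and solve for p_1: p_1 = 5.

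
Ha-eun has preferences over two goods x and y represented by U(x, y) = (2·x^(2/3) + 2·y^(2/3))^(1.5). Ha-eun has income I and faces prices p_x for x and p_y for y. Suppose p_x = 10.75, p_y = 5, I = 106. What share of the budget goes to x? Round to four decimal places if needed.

MRS = MU_x/MU_y = (y/x)^(1/3). Set equal to p_x/p_y.
Hence y/x = (p_x/p_y)^(1/(1/3)), i.e. raised to the 3 power.
Substitute y = (y/x)·x into the budget: x* = I/(p_x + p_y·(y/x)).
Numerically y/x = 9.938375, so x* = 106/(10.75 + 5·9.938375) = 1.7538 and y* = 9.938375·1.7538 = 17.4294.
Expenditure on x: 10.75·1.7538 = 18.8528; share = 0.1779.

share on x = 0.1779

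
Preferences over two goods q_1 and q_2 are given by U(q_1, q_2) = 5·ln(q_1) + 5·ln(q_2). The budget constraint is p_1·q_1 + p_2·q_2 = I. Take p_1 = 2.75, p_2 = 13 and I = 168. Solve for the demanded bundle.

q_1* = 30.5455, q_2* = 6.4615

At p_1=2.75, p_2=13, I=168: q_1* = 0.5·168/2.75 = 30.5455, q_2* = 6.4615.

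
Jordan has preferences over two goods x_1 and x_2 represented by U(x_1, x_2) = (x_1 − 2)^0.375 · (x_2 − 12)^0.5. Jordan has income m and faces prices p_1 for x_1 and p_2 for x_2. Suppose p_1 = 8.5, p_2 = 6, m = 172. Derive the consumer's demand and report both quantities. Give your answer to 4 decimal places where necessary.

x_1* = 6.1849, x_2* = 19.9048

This is Cobb-Douglas in (x_1−2, x_2−12): tangency gives 0.375·p_2·(x_2−12) = 0.5·p_1·(x_1−2).
After buying the subsistence bundle (2, 12), a share 3/7 of the remaining income goes to x_1: x_1* = 2 + 3/7·(m − 2p_1 − 12p_2)/p_1.
Discretionary income = 172 − 2·8.5 − 12·6 = 83; x_1* = 2 + 3/7·83/8.5 = 6.1849; x_2* = 12 + 4/7·83/6 = 19.9048.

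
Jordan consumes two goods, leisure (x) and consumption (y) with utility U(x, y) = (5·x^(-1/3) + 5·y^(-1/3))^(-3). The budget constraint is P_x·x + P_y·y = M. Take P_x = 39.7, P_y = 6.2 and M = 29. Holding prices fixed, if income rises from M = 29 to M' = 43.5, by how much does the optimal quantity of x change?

Δx* = 0.2243

MRS = MU_x/MU_y = (y/x)^(4/3). Set equal to P_x/P_y.
Hence y/x = (P_x/P_y)^(1/(4/3)), i.e. raised to the 0.75 power.
Substitute y = (y/x)·x into the budget: x* = M/(P_x + P_y·(y/x)).
Numerically y/x = 4.025308, so x* = 29/(39.7 + 6.2·4.025308) = 0.4485.
At M' = 43.5: x* = 0.6728. Change: 0.6728 − 0.4485 = 0.2243.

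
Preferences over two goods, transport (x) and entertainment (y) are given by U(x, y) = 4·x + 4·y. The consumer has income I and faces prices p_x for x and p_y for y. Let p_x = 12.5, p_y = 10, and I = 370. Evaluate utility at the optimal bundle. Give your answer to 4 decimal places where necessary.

Linear utility — the consumer picks whichever good has higher MU/price: 4/12.5 = 0.32 vs 4/10 = 0.4.
y gives more utility per dollar, so spend all income on y: y* = I/p_y, x* = 0.
Numerically: x* = 0, y* = 37.
Utility at the optimum: U(0, 37) = 148.

V = 148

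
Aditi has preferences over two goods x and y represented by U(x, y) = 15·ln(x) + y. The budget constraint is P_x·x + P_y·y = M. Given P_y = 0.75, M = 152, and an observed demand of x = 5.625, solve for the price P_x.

Set MRS = P_x/P_y: (15/x)/1 = P_x/P_y.
So x*(P_x,P_y) = 15·P_y/P_x, independent of income; and y* = (M − 15·P_y)/P_y.
Set x* = 5.625 in the demand function and solve for P_x: P_x = 2.

P_x = 2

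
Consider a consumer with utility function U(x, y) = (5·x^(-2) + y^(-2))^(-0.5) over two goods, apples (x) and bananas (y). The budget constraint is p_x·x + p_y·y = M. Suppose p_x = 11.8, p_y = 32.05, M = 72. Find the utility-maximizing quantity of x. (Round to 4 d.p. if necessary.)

From the CES first-order condition, 5·(y/x)^(3) = p_x/p_y.
Solve for the ratio: y/x = [(1/5)·p_x/p_y]^(1/3).
Substitute y = (y/x)·x into the budget: x* = M/(p_x + p_y·(y/x)).
Numerically y/x = 0.419142, so x* = 72/(11.8 + 32.05·0.419142) = 2.8533.

x* = 2.8533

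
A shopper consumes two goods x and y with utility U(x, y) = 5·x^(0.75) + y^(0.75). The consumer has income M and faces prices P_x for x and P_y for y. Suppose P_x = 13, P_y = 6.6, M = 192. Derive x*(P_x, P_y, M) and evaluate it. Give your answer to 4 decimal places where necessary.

x* = 14.5908

From the CES first-order condition, 5·(y/x)^(0.25) = P_x/P_y.
Solve for the ratio: y/x = [(1/5)·P_x/P_y]^(4).
With the ratio pinned down, the budget gives x* = M/(P_x + P_y·(y/x)) and y* = (y/x)·x*.
Numerically y/x = 0.024083, so x* = 192/(13 + 6.6·0.024083) = 14.5908.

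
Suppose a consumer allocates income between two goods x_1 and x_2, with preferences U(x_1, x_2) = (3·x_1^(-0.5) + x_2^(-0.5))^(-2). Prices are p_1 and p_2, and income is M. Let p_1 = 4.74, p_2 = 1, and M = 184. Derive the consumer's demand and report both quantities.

x_1* = 30.181, x_2* = 40.9422

MRS = MU_x_1/MU_x_2 = 3·(x_2/x_1)^(1.5). Set equal to p_1/p_2.
Solve for the ratio: x_2/x_1 = [(1/3)·p_1/p_2]^(2/3).
With the ratio pinned down, the budget gives x_1* = M/(p_1 + p_2·(x_2/x_1)) and x_2* = (x_2/x_1)·x_1*.
Numerically x_2/x_1 = 1.356557, so x_1* = 184/(4.74 + 1·1.356557) = 30.181 and x_2* = 1.356557·30.181 = 40.9422.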